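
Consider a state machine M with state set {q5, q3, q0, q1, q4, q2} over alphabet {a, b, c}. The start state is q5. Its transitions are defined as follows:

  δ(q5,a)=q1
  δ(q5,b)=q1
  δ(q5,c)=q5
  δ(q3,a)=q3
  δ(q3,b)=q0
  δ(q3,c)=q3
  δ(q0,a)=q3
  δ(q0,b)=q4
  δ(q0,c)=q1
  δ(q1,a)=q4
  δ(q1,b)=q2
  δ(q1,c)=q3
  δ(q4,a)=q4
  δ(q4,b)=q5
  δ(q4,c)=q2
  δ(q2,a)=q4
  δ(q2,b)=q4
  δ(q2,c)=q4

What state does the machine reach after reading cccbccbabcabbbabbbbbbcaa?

start at q5
read 'c': q5 → q5
read 'c': q5 → q5
read 'c': q5 → q5
read 'b': q5 → q1
read 'c': q1 → q3
read 'c': q3 → q3
read 'b': q3 → q0
read 'a': q0 → q3
read 'b': q3 → q0
read 'c': q0 → q1
read 'a': q1 → q4
read 'b': q4 → q5
read 'b': q5 → q1
read 'b': q1 → q2
read 'a': q2 → q4
read 'b': q4 → q5
read 'b': q5 → q1
read 'b': q1 → q2
read 'b': q2 → q4
read 'b': q4 → q5
read 'b': q5 → q1
read 'c': q1 → q3
read 'a': q3 → q3
read 'a': q3 → q3

q3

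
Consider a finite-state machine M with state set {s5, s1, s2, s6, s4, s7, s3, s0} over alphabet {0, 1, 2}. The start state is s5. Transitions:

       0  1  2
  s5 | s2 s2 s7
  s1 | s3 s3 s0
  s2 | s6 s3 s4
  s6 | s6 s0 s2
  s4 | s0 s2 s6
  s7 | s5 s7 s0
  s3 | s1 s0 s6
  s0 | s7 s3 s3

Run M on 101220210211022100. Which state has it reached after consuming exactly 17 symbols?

s7

s5 → s2 → s6 → s0 → s3 → s6 → s6 → s2 → s3 → s1 → s0 → s3 → s0 → s7 → s0 → s3 → s0 → s7
After 17 symbols: s7.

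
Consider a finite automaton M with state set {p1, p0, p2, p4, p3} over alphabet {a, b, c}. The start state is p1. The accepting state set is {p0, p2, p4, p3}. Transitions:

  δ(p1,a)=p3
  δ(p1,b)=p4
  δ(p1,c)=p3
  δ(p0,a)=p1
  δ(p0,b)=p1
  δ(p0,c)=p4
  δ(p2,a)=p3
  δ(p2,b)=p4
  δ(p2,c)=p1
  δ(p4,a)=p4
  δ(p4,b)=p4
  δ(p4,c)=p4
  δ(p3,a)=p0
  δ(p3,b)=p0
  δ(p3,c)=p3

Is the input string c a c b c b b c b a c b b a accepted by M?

p1 → p3 → p0 → p4 → p4 → p4 → p4 → p4 → p4 → p4 → p4 → p4 → p4 → p4 → p4
End state p4 is accepting.

Yes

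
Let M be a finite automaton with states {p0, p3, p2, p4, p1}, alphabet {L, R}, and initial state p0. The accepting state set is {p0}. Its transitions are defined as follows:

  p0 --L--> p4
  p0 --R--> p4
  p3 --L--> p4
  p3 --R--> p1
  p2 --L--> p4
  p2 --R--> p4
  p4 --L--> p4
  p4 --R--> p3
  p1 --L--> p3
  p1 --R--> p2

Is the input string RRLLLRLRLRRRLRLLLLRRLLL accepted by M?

Trace: p0 -R-> p4 -R-> p3 -L-> p4 -L-> p4 -L-> p4 -R-> p3 -L-> p4 -R-> p3 -L-> p4 -R-> p3 -R-> p1 -R-> p2 -L-> p4 -R-> p3 -L-> p4 -L-> p4 -L-> p4 -L-> p4 -R-> p3 -R-> p1 -L-> p3 -L-> p4 -L-> p4
End state p4 is not accepting.

No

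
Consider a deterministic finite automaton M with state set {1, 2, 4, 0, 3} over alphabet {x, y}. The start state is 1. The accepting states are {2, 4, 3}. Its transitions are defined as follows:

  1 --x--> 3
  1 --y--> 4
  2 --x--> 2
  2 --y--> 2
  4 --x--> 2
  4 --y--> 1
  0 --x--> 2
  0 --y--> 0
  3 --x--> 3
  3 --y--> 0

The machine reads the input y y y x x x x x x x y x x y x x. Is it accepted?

1 → 4 → 1 → 4 → 2 → 2 → 2 → 2 → 2 → 2 → 2 → 2 → 2 → 2 → 2 → 2 → 2
End state 2 is accepting.

Yes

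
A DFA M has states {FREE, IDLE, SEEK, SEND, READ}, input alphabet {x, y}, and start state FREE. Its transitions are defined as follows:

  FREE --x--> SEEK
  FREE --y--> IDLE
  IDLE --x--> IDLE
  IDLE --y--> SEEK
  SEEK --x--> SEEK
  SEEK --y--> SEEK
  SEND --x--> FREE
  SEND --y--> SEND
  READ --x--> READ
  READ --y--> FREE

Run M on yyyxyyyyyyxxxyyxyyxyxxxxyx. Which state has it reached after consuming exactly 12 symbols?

SEEK

Trace: FREE -y-> IDLE -y-> SEEK -y-> SEEK -x-> SEEK -y-> SEEK -y-> SEEK -y-> SEEK -y-> SEEK -y-> SEEK -y-> SEEK -x-> SEEK -x-> SEEK
After 12 symbols: SEEK.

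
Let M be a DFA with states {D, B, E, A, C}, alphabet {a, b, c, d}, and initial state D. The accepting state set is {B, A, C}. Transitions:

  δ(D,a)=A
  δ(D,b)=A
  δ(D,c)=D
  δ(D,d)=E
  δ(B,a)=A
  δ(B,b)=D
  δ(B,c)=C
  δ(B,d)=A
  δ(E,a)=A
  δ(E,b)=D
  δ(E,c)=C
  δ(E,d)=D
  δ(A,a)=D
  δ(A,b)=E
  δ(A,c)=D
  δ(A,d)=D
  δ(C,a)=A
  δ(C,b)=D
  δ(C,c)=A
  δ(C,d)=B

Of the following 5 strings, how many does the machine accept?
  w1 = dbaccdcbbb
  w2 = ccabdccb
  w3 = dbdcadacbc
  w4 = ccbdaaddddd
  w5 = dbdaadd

1

w1:
  start at D
  read 'd': D → E
  read 'b': E → D
  read 'a': D → A
  read 'c': A → D
  read 'c': D → D
  read 'd': D → E
  read 'c': E → C
  read 'b': C → D
  read 'b': D → A
  read 'b': A → E
  end E, rejected
w2:
  start at D
  read 'c': D → D
  read 'c': D → D
  read 'a': D → A
  read 'b': A → E
  read 'd': E → D
  read 'c': D → D
  read 'c': D → D
  read 'b': D → A
  end A, accepted
w3:
  start at D
  read 'd': D → E
  read 'b': E → D
  read 'd': D → E
  read 'c': E → C
  read 'a': C → A
  read 'd': A → D
  read 'a': D → A
  read 'c': A → D
  read 'b': D → A
  read 'c': A → D
  end D, rejected
w4:
  start at D
  read 'c': D → D
  read 'c': D → D
  read 'b': D → A
  read 'd': A → D
  read 'a': D → A
  read 'a': A → D
  read 'd': D → E
  read 'd': E → D
  read 'd': D → E
  read 'd': E → D
  read 'd': D → E
  end E, rejected
w5:
  start at D
  read 'd': D → E
  read 'b': E → D
  read 'd': D → E
  read 'a': E → A
  read 'a': A → D
  read 'd': D → E
  read 'd': E → D
  end D, rejected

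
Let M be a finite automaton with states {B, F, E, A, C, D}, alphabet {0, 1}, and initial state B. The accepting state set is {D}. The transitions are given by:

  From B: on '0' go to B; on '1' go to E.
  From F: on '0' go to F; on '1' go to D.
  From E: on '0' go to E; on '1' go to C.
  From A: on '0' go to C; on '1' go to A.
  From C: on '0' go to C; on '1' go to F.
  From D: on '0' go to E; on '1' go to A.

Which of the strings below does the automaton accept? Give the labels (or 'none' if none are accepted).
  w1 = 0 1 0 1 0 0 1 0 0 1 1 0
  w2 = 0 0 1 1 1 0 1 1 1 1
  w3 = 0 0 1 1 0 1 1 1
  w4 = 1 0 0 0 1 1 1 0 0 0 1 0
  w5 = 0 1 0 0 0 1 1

none

w1: Trace: B -0-> B -1-> E -0-> E -1-> C -0-> C -0-> C -1-> F -0-> F -0-> F -1-> D -1-> A -0-> C  → end C, rejected
w2: Trace: B -0-> B -0-> B -1-> E -1-> C -1-> F -0-> F -1-> D -1-> A -1-> A -1-> A  → end A, rejected
w3: Trace: B -0-> B -0-> B -1-> E -1-> C -0-> C -1-> F -1-> D -1-> A  → end A, rejected
w4: Trace: B -1-> E -0-> E -0-> E -0-> E -1-> C -1-> F -1-> D -0-> E -0-> E -0-> E -1-> C -0-> C  → end C, rejected
w5: Trace: B -0-> B -1-> E -0-> E -0-> E -0-> E -1-> C -1-> F  → end F, rejected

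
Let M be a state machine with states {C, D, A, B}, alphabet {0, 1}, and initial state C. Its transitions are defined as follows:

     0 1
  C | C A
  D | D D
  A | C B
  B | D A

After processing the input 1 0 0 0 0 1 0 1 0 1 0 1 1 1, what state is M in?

A

C → A → C → C → C → C → A → C → A → C → A → C → A → B → A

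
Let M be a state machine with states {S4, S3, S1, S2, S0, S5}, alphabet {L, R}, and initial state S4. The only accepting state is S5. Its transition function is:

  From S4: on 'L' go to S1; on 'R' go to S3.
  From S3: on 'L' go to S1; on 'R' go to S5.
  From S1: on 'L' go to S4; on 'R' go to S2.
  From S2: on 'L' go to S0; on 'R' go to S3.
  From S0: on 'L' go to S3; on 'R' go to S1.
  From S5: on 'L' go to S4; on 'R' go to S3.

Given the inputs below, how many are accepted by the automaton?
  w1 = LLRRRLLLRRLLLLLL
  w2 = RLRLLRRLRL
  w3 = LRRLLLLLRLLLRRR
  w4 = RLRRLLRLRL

w1:
  start at S4
  read 'L': S4 → S1
  read 'L': S1 → S4
  read 'R': S4 → S3
  read 'R': S3 → S5
  read 'R': S5 → S3
  read 'L': S3 → S1
  read 'L': S1 → S4
  read 'L': S4 → S1
  read 'R': S1 → S2
  read 'R': S2 → S3
  read 'L': S3 → S1
  read 'L': S1 → S4
  read 'L': S4 → S1
  read 'L': S1 → S4
  read 'L': S4 → S1
  read 'L': S1 → S4
  end S4, rejected
w2:
  start at S4
  read 'R': S4 → S3
  read 'L': S3 → S1
  read 'R': S1 → S2
  read 'L': S2 → S0
  read 'L': S0 → S3
  read 'R': S3 → S5
  read 'R': S5 → S3
  read 'L': S3 → S1
  read 'R': S1 → S2
  read 'L': S2 → S0
  end S0, rejected
w3:
  start at S4
  read 'L': S4 → S1
  read 'R': S1 → S2
  read 'R': S2 → S3
  read 'L': S3 → S1
  read 'L': S1 → S4
  read 'L': S4 → S1
  read 'L': S1 → S4
  read 'L': S4 → S1
  read 'R': S1 → S2
  read 'L': S2 → S0
  read 'L': S0 → S3
  read 'L': S3 → S1
  read 'R': S1 → S2
  read 'R': S2 → S3
  read 'R': S3 → S5
  end S5, accepted
w4:
  start at S4
  read 'R': S4 → S3
  read 'L': S3 → S1
  read 'R': S1 → S2
  read 'R': S2 → S3
  read 'L': S3 → S1
  read 'L': S1 → S4
  read 'R': S4 → S3
  read 'L': S3 → S1
  read 'R': S1 → S2
  read 'L': S2 → S0
  end S0, rejected

1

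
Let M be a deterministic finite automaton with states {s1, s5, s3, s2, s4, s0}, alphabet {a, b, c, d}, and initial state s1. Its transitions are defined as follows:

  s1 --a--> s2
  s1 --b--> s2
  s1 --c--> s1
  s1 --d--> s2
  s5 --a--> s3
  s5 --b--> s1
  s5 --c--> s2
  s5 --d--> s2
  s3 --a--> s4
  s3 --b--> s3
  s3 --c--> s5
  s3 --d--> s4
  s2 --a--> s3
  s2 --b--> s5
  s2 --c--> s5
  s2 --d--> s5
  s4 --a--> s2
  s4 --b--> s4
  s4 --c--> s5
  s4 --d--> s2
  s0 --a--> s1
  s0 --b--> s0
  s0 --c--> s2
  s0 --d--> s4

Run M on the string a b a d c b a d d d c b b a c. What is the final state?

Trace: s1 -a-> s2 -b-> s5 -a-> s3 -d-> s4 -c-> s5 -b-> s1 -a-> s2 -d-> s5 -d-> s2 -d-> s5 -c-> s2 -b-> s5 -b-> s1 -a-> s2 -c-> s5

s5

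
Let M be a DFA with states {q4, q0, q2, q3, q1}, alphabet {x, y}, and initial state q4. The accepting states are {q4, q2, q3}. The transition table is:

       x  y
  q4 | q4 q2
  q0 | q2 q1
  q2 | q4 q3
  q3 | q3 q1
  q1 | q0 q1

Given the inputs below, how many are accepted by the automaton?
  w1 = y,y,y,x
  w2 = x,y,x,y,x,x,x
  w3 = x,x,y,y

w1: q4 → q2 → q3 → q1 → q0  → end q0, rejected
w2: q4 → q4 → q2 → q4 → q2 → q4 → q4 → q4  → end q4, accepted
w3: q4 → q4 → q4 → q2 → q3  → end q3, accepted

2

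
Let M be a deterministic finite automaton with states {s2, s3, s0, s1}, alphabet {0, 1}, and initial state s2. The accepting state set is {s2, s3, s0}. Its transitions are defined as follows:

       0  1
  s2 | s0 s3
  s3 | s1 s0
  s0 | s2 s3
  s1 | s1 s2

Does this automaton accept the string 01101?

s2 → s0 → s3 → s0 → s2 → s3
End state s3 is accepting.

Yes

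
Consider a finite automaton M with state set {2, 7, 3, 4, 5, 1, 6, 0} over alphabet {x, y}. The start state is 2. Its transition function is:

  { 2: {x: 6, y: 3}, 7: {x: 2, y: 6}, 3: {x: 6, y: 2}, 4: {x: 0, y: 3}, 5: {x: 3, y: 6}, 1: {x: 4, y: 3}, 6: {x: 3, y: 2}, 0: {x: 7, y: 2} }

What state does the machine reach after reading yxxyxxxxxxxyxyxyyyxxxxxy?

2

Trace: 2 -y-> 3 -x-> 6 -x-> 3 -y-> 2 -x-> 6 -x-> 3 -x-> 6 -x-> 3 -x-> 6 -x-> 3 -x-> 6 -y-> 2 -x-> 6 -y-> 2 -x-> 6 -y-> 2 -y-> 3 -y-> 2 -x-> 6 -x-> 3 -x-> 6 -x-> 3 -x-> 6 -y-> 2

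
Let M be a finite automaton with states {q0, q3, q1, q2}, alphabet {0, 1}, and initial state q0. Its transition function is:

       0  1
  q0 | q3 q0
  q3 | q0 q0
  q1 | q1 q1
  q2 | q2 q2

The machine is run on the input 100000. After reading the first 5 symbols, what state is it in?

q0

start at q0
read '1': q0 → q0
read '0': q0 → q3
read '0': q3 → q0
read '0': q0 → q3
read '0': q3 → q0
After 5 symbols: q0.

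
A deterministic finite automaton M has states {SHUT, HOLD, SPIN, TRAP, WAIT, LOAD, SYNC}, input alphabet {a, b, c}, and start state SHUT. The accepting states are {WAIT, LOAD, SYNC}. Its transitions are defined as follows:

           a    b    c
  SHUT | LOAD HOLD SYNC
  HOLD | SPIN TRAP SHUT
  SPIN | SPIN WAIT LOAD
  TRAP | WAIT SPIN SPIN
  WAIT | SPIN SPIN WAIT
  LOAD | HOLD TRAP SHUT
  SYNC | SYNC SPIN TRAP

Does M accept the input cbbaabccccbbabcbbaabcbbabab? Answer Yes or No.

Yes

Trace: SHUT -c-> SYNC -b-> SPIN -b-> WAIT -a-> SPIN -a-> SPIN -b-> WAIT -c-> WAIT -c-> WAIT -c-> WAIT -c-> WAIT -b-> SPIN -b-> WAIT -a-> SPIN -b-> WAIT -c-> WAIT -b-> SPIN -b-> WAIT -a-> SPIN -a-> SPIN -b-> WAIT -c-> WAIT -b-> SPIN -b-> WAIT -a-> SPIN -b-> WAIT -a-> SPIN -b-> WAIT
End state WAIT is accepting.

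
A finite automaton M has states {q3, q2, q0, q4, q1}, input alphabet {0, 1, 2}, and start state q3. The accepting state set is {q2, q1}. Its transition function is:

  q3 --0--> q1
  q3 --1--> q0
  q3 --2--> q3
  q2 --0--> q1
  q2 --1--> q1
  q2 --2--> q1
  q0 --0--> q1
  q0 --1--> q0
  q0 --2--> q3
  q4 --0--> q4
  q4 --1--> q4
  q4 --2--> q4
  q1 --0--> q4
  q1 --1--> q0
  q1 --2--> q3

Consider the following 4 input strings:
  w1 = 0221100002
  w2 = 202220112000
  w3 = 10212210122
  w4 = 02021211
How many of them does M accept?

0

w1: Trace: q3 -0-> q1 -2-> q3 -2-> q3 -1-> q0 -1-> q0 -0-> q1 -0-> q4 -0-> q4 -0-> q4 -2-> q4  → end q4, rejected
w2: Trace: q3 -2-> q3 -0-> q1 -2-> q3 -2-> q3 -2-> q3 -0-> q1 -1-> q0 -1-> q0 -2-> q3 -0-> q1 -0-> q4 -0-> q4  → end q4, rejected
w3: Trace: q3 -1-> q0 -0-> q1 -2-> q3 -1-> q0 -2-> q3 -2-> q3 -1-> q0 -0-> q1 -1-> q0 -2-> q3 -2-> q3  → end q3, rejected
w4: Trace: q3 -0-> q1 -2-> q3 -0-> q1 -2-> q3 -1-> q0 -2-> q3 -1-> q0 -1-> q0  → end q0, rejected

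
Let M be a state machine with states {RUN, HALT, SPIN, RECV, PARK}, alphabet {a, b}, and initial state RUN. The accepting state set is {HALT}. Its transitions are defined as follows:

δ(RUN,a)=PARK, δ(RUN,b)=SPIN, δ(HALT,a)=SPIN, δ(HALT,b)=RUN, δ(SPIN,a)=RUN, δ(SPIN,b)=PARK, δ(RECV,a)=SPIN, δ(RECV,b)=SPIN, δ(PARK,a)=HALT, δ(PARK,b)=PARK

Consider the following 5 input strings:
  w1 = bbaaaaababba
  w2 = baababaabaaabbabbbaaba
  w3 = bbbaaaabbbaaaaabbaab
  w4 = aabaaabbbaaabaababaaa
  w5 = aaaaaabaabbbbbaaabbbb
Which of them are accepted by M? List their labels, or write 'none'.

w1: RUN → SPIN → PARK → HALT → SPIN → RUN → PARK → HALT → RUN → PARK → PARK → PARK → HALT  → end HALT, accepted
w2: RUN → SPIN → RUN → PARK → PARK → HALT → RUN → PARK → HALT → RUN → PARK → HALT → SPIN → PARK → PARK → HALT → RUN → SPIN → PARK → HALT → SPIN → PARK → HALT  → end HALT, accepted
w3: RUN → SPIN → PARK → PARK → HALT → SPIN → RUN → PARK → PARK → PARK → PARK → HALT → SPIN → RUN → PARK → HALT → RUN → SPIN → RUN → PARK → PARK  → end PARK, rejected
w4: RUN → PARK → HALT → RUN → PARK → HALT → SPIN → PARK → PARK → PARK → HALT → SPIN → RUN → SPIN → RUN → PARK → PARK → HALT → RUN → PARK → HALT → SPIN  → end SPIN, rejected
w5: RUN → PARK → HALT → SPIN → RUN → PARK → HALT → RUN → PARK → HALT → RUN → SPIN → PARK → PARK → PARK → HALT → SPIN → RUN → SPIN → PARK → PARK → PARK  → end PARK, rejected

w1, w2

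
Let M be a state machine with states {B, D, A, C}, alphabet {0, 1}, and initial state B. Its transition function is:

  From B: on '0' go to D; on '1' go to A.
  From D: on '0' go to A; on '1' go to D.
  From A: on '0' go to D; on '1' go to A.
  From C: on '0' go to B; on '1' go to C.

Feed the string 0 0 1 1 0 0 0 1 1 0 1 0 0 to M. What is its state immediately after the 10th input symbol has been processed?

start at B
read '0': B → D
read '0': D → A
read '1': A → A
read '1': A → A
read '0': A → D
read '0': D → A
read '0': A → D
read '1': D → D
read '1': D → D
read '0': D → A
After 10 symbols: A.

A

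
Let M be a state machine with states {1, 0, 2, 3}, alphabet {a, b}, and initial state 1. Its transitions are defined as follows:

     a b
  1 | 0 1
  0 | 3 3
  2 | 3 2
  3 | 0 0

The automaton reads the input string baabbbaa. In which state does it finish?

0

Trace: 1 -b-> 1 -a-> 0 -a-> 3 -b-> 0 -b-> 3 -b-> 0 -a-> 3 -a-> 0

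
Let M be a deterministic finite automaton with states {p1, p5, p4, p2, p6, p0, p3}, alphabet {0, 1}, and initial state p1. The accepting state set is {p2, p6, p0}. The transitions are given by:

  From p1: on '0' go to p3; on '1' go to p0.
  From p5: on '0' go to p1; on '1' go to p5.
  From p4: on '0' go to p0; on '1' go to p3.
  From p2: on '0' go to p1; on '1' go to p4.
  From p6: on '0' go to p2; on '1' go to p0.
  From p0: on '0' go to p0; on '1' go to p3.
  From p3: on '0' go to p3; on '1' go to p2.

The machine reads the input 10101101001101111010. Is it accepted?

Trace: p1 -1-> p0 -0-> p0 -1-> p3 -0-> p3 -1-> p2 -1-> p4 -0-> p0 -1-> p3 -0-> p3 -0-> p3 -1-> p2 -1-> p4 -0-> p0 -1-> p3 -1-> p2 -1-> p4 -1-> p3 -0-> p3 -1-> p2 -0-> p1
End state p1 is not accepting.

No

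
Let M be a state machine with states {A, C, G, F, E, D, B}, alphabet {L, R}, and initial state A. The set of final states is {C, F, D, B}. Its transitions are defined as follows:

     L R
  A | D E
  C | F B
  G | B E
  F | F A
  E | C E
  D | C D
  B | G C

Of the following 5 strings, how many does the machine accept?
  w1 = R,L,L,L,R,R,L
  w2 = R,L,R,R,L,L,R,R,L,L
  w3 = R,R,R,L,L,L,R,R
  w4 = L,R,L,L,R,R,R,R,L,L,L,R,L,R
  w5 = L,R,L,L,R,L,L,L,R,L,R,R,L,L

w1: Trace: A -R-> E -L-> C -L-> F -L-> F -R-> A -R-> E -L-> C  → end C, accepted
w2: Trace: A -R-> E -L-> C -R-> B -R-> C -L-> F -L-> F -R-> A -R-> E -L-> C -L-> F  → end F, accepted
w3: Trace: A -R-> E -R-> E -R-> E -L-> C -L-> F -L-> F -R-> A -R-> E  → end E, rejected
w4: Trace: A -L-> D -R-> D -L-> C -L-> F -R-> A -R-> E -R-> E -R-> E -L-> C -L-> F -L-> F -R-> A -L-> D -R-> D  → end D, accepted
w5: Trace: A -L-> D -R-> D -L-> C -L-> F -R-> A -L-> D -L-> C -L-> F -R-> A -L-> D -R-> D -R-> D -L-> C -L-> F  → end F, accepted

4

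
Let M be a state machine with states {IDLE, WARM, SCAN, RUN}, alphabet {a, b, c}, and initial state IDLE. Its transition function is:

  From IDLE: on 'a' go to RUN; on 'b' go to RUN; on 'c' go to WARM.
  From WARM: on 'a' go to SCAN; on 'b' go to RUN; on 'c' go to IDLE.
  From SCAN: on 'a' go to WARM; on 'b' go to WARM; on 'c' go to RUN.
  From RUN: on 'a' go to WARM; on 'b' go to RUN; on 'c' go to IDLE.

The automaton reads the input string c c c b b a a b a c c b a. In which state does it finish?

IDLE → WARM → IDLE → WARM → RUN → RUN → WARM → SCAN → WARM → SCAN → RUN → IDLE → RUN → WARM

WARM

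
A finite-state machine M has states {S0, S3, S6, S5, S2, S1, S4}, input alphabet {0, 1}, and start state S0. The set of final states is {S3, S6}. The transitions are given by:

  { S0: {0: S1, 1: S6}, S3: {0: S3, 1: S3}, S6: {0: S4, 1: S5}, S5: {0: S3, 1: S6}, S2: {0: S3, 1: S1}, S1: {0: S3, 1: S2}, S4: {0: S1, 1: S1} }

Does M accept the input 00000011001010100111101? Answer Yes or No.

Yes

Trace: S0 -0-> S1 -0-> S3 -0-> S3 -0-> S3 -0-> S3 -0-> S3 -1-> S3 -1-> S3 -0-> S3 -0-> S3 -1-> S3 -0-> S3 -1-> S3 -0-> S3 -1-> S3 -0-> S3 -0-> S3 -1-> S3 -1-> S3 -1-> S3 -1-> S3 -0-> S3 -1-> S3
End state S3 is accepting.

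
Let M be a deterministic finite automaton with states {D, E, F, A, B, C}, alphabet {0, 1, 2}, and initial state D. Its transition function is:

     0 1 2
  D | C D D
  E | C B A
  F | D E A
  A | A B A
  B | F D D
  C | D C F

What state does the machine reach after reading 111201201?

start at D
read '1': D → D
read '1': D → D
read '1': D → D
read '2': D → D
read '0': D → C
read '1': C → C
read '2': C → F
read '0': F → D
read '1': D → D

D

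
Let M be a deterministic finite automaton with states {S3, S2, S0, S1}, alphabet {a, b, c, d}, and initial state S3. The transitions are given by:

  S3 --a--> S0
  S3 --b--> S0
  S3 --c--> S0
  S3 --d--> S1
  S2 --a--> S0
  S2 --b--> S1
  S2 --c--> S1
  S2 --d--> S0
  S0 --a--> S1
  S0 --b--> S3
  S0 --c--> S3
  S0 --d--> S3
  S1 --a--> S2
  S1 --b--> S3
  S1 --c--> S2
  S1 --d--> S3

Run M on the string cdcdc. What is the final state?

Trace: S3 -c-> S0 -d-> S3 -c-> S0 -d-> S3 -c-> S0

S0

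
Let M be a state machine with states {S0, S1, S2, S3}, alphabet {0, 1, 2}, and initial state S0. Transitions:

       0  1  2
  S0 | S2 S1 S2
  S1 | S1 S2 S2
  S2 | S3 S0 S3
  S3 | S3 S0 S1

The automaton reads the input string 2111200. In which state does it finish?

S3

start at S0
read '2': S0 → S2
read '1': S2 → S0
read '1': S0 → S1
read '1': S1 → S2
read '2': S2 → S3
read '0': S3 → S3
read '0': S3 → S3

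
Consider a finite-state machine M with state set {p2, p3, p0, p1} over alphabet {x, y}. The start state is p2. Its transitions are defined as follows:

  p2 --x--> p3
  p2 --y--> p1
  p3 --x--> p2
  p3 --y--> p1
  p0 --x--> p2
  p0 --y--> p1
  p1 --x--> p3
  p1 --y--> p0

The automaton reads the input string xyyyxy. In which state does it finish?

p1

Trace: p2 -x-> p3 -y-> p1 -y-> p0 -y-> p1 -x-> p3 -y-> p1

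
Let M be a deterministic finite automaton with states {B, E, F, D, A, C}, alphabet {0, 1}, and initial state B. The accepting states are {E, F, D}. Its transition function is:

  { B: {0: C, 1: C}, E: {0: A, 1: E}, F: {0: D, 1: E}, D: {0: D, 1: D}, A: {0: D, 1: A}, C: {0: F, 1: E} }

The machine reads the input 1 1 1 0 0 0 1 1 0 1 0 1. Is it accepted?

Trace: B -1-> C -1-> E -1-> E -0-> A -0-> D -0-> D -1-> D -1-> D -0-> D -1-> D -0-> D -1-> D
End state D is accepting.

Yes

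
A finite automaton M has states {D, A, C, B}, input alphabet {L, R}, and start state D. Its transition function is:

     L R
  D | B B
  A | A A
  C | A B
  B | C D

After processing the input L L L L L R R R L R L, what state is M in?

Trace: D -L-> B -L-> C -L-> A -L-> A -L-> A -R-> A -R-> A -R-> A -L-> A -R-> A -L-> A

A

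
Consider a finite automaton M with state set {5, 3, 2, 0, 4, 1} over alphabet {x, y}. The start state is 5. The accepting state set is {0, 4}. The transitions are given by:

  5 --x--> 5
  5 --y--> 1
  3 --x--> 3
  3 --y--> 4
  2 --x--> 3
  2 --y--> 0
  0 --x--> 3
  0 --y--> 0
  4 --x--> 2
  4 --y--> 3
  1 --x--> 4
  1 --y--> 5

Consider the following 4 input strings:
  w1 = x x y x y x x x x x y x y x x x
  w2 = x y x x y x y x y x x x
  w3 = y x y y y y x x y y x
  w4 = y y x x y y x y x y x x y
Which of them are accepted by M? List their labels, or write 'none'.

w1: Trace: 5 -x-> 5 -x-> 5 -y-> 1 -x-> 4 -y-> 3 -x-> 3 -x-> 3 -x-> 3 -x-> 3 -x-> 3 -y-> 4 -x-> 2 -y-> 0 -x-> 3 -x-> 3 -x-> 3  → end 3, rejected
w2: Trace: 5 -x-> 5 -y-> 1 -x-> 4 -x-> 2 -y-> 0 -x-> 3 -y-> 4 -x-> 2 -y-> 0 -x-> 3 -x-> 3 -x-> 3  → end 3, rejected
w3: Trace: 5 -y-> 1 -x-> 4 -y-> 3 -y-> 4 -y-> 3 -y-> 4 -x-> 2 -x-> 3 -y-> 4 -y-> 3 -x-> 3  → end 3, rejected
w4: Trace: 5 -y-> 1 -y-> 5 -x-> 5 -x-> 5 -y-> 1 -y-> 5 -x-> 5 -y-> 1 -x-> 4 -y-> 3 -x-> 3 -x-> 3 -y-> 4  → end 4, accepted

w4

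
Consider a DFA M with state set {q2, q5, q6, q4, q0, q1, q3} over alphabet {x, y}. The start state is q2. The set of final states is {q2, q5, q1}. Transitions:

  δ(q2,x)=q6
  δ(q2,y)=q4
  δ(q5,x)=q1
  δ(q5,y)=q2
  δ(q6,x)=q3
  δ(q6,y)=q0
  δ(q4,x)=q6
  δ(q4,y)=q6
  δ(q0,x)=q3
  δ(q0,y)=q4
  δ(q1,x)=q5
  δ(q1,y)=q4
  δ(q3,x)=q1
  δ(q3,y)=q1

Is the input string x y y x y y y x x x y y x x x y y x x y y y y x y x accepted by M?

Trace: q2 -x-> q6 -y-> q0 -y-> q4 -x-> q6 -y-> q0 -y-> q4 -y-> q6 -x-> q3 -x-> q1 -x-> q5 -y-> q2 -y-> q4 -x-> q6 -x-> q3 -x-> q1 -y-> q4 -y-> q6 -x-> q3 -x-> q1 -y-> q4 -y-> q6 -y-> q0 -y-> q4 -x-> q6 -y-> q0 -x-> q3
End state q3 is not accepting.

No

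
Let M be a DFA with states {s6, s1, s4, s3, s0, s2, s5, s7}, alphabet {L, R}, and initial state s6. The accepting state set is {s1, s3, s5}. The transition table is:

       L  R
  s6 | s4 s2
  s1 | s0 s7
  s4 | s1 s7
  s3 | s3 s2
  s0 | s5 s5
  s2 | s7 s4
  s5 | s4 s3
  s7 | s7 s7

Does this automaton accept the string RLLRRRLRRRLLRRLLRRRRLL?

No

s6 → s2 → s7 → s7 → s7 → s7 → s7 → s7 → s7 → s7 → s7 → s7 → s7 → s7 → s7 → s7 → s7 → s7 → s7 → s7 → s7 → s7 → s7
End state s7 is not accepting.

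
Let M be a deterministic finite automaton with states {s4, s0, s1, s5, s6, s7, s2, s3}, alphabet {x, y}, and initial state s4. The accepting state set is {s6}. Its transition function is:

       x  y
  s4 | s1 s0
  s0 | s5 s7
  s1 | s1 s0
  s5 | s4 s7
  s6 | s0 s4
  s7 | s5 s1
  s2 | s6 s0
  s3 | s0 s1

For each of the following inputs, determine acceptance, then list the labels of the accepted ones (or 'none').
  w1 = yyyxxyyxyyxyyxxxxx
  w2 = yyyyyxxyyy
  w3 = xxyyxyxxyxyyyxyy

none

w1: Trace: s4 -y-> s0 -y-> s7 -y-> s1 -x-> s1 -x-> s1 -y-> s0 -y-> s7 -x-> s5 -y-> s7 -y-> s1 -x-> s1 -y-> s0 -y-> s7 -x-> s5 -x-> s4 -x-> s1 -x-> s1 -x-> s1  → end s1, rejected
w2: Trace: s4 -y-> s0 -y-> s7 -y-> s1 -y-> s0 -y-> s7 -x-> s5 -x-> s4 -y-> s0 -y-> s7 -y-> s1  → end s1, rejected
w3: Trace: s4 -x-> s1 -x-> s1 -y-> s0 -y-> s7 -x-> s5 -y-> s7 -x-> s5 -x-> s4 -y-> s0 -x-> s5 -y-> s7 -y-> s1 -y-> s0 -x-> s5 -y-> s7 -y-> s1  → end s1, rejected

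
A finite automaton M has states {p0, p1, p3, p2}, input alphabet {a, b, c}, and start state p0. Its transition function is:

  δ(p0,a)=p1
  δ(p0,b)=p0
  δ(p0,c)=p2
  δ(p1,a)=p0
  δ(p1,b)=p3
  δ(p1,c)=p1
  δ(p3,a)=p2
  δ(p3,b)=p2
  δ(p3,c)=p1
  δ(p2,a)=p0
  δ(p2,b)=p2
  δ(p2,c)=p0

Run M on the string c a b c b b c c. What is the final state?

p0 → p2 → p0 → p0 → p2 → p2 → p2 → p0 → p2

p2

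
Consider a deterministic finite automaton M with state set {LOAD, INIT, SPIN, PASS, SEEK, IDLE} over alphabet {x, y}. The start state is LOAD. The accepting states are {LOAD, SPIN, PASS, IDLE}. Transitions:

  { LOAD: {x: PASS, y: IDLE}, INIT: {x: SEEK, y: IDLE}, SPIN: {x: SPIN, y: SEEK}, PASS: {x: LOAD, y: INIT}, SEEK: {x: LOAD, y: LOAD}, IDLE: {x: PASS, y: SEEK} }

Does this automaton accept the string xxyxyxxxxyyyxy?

start at LOAD
read 'x': LOAD → PASS
read 'x': PASS → LOAD
read 'y': LOAD → IDLE
read 'x': IDLE → PASS
read 'y': PASS → INIT
read 'x': INIT → SEEK
read 'x': SEEK → LOAD
read 'x': LOAD → PASS
read 'x': PASS → LOAD
read 'y': LOAD → IDLE
read 'y': IDLE → SEEK
read 'y': SEEK → LOAD
read 'x': LOAD → PASS
read 'y': PASS → INIT
End state INIT is not accepting.

No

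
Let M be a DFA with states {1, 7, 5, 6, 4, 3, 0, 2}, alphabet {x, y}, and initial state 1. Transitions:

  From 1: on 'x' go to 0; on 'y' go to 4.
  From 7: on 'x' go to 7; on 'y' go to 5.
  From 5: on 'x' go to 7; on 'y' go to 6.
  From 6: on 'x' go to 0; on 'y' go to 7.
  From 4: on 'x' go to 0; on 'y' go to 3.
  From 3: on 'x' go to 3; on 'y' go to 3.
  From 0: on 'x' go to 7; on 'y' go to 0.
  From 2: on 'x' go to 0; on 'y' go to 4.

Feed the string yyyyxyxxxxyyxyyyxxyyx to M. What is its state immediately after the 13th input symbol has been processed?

3

start at 1
read 'y': 1 → 4
read 'y': 4 → 3
read 'y': 3 → 3
read 'y': 3 → 3
read 'x': 3 → 3
read 'y': 3 → 3
read 'x': 3 → 3
read 'x': 3 → 3
read 'x': 3 → 3
read 'x': 3 → 3
read 'y': 3 → 3
read 'y': 3 → 3
read 'x': 3 → 3
After 13 symbols: 3.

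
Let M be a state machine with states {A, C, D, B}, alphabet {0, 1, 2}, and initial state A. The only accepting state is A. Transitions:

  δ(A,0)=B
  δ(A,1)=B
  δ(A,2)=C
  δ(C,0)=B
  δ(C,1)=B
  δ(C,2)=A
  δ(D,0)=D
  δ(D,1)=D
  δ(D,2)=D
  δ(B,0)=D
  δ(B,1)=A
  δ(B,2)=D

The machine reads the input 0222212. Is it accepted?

No

start at A
read '0': A → B
read '2': B → D
read '2': D → D
read '2': D → D
read '2': D → D
read '1': D → D
read '2': D → D
End state D is not accepting.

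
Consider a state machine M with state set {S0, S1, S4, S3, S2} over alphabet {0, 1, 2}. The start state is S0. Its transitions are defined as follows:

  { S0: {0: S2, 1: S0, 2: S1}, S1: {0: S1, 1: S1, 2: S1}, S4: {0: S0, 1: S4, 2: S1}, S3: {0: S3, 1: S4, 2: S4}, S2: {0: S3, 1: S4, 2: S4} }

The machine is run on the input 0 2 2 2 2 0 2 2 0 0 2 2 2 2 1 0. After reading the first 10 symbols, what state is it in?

S1

Trace: S0 -0-> S2 -2-> S4 -2-> S1 -2-> S1 -2-> S1 -0-> S1 -2-> S1 -2-> S1 -0-> S1 -0-> S1
After 10 symbols: S1.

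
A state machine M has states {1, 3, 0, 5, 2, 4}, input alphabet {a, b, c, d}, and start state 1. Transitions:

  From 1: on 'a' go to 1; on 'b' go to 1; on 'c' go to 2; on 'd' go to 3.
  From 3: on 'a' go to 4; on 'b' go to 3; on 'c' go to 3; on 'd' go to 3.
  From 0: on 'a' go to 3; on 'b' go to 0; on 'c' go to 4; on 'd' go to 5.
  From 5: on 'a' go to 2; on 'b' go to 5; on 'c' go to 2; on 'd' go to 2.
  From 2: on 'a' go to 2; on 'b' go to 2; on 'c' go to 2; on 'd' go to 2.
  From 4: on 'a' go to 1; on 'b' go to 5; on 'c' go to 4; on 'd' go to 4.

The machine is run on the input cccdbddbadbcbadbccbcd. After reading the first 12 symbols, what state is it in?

2

1 → 2 → 2 → 2 → 2 → 2 → 2 → 2 → 2 → 2 → 2 → 2 → 2
After 12 symbols: 2.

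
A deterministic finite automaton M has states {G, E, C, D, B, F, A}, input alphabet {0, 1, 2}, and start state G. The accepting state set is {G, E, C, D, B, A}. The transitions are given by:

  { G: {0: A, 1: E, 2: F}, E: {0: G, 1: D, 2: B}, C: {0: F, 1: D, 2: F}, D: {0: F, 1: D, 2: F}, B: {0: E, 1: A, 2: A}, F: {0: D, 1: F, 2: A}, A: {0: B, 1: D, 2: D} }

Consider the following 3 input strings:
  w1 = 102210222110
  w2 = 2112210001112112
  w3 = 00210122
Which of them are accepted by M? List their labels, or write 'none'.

w1, w3

w1:
  start at G
  read '1': G → E
  read '0': E → G
  read '2': G → F
  read '2': F → A
  read '1': A → D
  read '0': D → F
  read '2': F → A
  read '2': A → D
  read '2': D → F
  read '1': F → F
  read '1': F → F
  read '0': F → D
  end D, accepted
w2:
  start at G
  read '2': G → F
  read '1': F → F
  read '1': F → F
  read '2': F → A
  read '2': A → D
  read '1': D → D
  read '0': D → F
  read '0': F → D
  read '0': D → F
  read '1': F → F
  read '1': F → F
  read '1': F → F
  read '2': F → A
  read '1': A → D
  read '1': D → D
  read '2': D → F
  end F, rejected
w3:
  start at G
  read '0': G → A
  read '0': A → B
  read '2': B → A
  read '1': A → D
  read '0': D → F
  read '1': F → F
  read '2': F → A
  read '2': A → D
  end D, accepted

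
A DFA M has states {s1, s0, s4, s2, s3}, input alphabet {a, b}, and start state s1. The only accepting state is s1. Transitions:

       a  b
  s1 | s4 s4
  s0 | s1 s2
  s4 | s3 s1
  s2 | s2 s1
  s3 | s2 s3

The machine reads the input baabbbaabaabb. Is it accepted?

s1 → s4 → s3 → s2 → s1 → s4 → s1 → s4 → s3 → s3 → s2 → s2 → s1 → s4
End state s4 is not accepting.

No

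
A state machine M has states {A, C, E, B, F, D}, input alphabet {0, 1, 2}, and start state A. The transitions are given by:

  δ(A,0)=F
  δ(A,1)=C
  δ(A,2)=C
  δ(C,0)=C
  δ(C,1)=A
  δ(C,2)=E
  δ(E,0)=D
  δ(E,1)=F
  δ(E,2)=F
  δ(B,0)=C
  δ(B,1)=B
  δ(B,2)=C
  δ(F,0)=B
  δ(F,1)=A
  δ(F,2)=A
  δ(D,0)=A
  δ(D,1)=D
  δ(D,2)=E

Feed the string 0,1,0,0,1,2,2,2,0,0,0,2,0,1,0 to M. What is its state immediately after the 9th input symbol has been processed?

A → F → A → F → B → B → C → E → F → B
After 9 symbols: B.

B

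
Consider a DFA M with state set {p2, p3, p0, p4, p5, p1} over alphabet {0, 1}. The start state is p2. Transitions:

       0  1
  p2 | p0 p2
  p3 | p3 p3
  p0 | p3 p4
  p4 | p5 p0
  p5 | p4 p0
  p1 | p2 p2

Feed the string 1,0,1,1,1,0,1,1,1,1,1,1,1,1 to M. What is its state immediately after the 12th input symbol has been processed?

p4

start at p2
read '1': p2 → p2
read '0': p2 → p0
read '1': p0 → p4
read '1': p4 → p0
read '1': p0 → p4
read '0': p4 → p5
read '1': p5 → p0
read '1': p0 → p4
read '1': p4 → p0
read '1': p0 → p4
read '1': p4 → p0
read '1': p0 → p4
After 12 symbols: p4.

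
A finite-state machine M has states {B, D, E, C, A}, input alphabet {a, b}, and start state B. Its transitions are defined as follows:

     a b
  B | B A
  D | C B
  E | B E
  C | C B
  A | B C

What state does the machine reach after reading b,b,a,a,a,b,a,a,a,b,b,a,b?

B

start at B
read 'b': B → A
read 'b': A → C
read 'a': C → C
read 'a': C → C
read 'a': C → C
read 'b': C → B
read 'a': B → B
read 'a': B → B
read 'a': B → B
read 'b': B → A
read 'b': A → C
read 'a': C → C
read 'b': C → B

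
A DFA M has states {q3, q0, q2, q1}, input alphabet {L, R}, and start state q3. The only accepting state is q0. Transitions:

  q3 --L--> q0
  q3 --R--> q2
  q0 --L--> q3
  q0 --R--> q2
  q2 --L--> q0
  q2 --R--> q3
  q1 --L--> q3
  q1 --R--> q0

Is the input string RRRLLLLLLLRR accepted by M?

Trace: q3 -R-> q2 -R-> q3 -R-> q2 -L-> q0 -L-> q3 -L-> q0 -L-> q3 -L-> q0 -L-> q3 -L-> q0 -R-> q2 -R-> q3
End state q3 is not accepting.

No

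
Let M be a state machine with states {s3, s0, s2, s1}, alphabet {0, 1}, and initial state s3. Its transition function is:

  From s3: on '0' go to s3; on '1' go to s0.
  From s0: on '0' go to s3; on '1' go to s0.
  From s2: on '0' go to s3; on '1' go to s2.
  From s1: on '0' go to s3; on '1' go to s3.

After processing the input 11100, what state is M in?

s3 → s0 → s0 → s0 → s3 → s3

s3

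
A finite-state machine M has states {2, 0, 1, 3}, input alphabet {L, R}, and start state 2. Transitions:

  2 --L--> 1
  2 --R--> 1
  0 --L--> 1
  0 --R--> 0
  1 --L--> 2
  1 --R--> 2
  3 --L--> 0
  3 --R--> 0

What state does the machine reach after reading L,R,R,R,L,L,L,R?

2

Trace: 2 -L-> 1 -R-> 2 -R-> 1 -R-> 2 -L-> 1 -L-> 2 -L-> 1 -R-> 2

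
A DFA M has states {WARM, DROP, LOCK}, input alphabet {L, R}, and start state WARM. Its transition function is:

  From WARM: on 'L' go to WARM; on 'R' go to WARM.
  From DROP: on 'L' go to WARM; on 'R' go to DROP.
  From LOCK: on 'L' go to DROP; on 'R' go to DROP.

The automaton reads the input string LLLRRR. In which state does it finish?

WARM

start at WARM
read 'L': WARM → WARM
read 'L': WARM → WARM
read 'L': WARM → WARM
read 'R': WARM → WARM
read 'R': WARM → WARM
read 'R': WARM → WARM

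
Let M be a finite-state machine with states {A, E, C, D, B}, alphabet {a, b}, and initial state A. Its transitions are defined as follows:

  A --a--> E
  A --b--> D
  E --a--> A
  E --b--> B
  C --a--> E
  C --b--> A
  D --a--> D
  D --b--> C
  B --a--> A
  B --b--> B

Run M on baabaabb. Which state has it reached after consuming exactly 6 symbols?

start at A
read 'b': A → D
read 'a': D → D
read 'a': D → D
read 'b': D → C
read 'a': C → E
read 'a': E → A
After 6 symbols: A.

A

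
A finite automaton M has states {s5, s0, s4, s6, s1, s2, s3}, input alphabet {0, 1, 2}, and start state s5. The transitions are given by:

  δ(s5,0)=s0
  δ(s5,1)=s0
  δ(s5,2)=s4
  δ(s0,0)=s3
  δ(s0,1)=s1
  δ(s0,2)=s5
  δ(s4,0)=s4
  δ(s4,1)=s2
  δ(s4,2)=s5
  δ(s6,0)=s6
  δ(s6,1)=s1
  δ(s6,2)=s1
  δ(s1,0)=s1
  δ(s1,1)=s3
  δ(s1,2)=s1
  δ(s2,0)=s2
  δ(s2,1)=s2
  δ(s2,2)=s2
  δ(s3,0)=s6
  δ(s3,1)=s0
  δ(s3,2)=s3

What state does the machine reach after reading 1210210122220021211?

start at s5
read '1': s5 → s0
read '2': s0 → s5
read '1': s5 → s0
read '0': s0 → s3
read '2': s3 → s3
read '1': s3 → s0
read '0': s0 → s3
read '1': s3 → s0
read '2': s0 → s5
read '2': s5 → s4
read '2': s4 → s5
read '2': s5 → s4
read '0': s4 → s4
read '0': s4 → s4
read '2': s4 → s5
read '1': s5 → s0
read '2': s0 → s5
read '1': s5 → s0
read '1': s0 → s1

s1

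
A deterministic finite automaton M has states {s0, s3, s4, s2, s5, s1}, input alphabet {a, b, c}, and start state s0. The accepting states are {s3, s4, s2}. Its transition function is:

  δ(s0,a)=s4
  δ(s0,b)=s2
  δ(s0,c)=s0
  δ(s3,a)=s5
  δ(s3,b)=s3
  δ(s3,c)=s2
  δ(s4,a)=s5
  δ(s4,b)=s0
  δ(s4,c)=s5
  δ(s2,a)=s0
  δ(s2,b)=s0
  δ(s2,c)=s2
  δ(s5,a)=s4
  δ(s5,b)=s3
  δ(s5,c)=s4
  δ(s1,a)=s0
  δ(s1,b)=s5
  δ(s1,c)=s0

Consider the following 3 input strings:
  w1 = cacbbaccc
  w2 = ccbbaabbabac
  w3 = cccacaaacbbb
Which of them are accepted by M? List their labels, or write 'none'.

w1, w2, w3

w1: s0 → s0 → s4 → s5 → s3 → s3 → s5 → s4 → s5 → s4  → end s4, accepted
w2: s0 → s0 → s0 → s2 → s0 → s4 → s5 → s3 → s3 → s5 → s3 → s5 → s4  → end s4, accepted
w3: s0 → s0 → s0 → s0 → s4 → s5 → s4 → s5 → s4 → s5 → s3 → s3 → s3  → end s3, accepted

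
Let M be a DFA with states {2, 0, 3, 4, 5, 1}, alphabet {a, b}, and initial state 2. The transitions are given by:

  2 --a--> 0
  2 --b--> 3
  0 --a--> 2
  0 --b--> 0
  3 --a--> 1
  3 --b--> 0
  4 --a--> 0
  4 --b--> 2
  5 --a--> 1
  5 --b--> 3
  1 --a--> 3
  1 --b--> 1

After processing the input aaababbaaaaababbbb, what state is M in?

1

start at 2
read 'a': 2 → 0
read 'a': 0 → 2
read 'a': 2 → 0
read 'b': 0 → 0
read 'a': 0 → 2
read 'b': 2 → 3
read 'b': 3 → 0
read 'a': 0 → 2
read 'a': 2 → 0
read 'a': 0 → 2
read 'a': 2 → 0
read 'a': 0 → 2
read 'b': 2 → 3
read 'a': 3 → 1
read 'b': 1 → 1
read 'b': 1 → 1
read 'b': 1 → 1
read 'b': 1 → 1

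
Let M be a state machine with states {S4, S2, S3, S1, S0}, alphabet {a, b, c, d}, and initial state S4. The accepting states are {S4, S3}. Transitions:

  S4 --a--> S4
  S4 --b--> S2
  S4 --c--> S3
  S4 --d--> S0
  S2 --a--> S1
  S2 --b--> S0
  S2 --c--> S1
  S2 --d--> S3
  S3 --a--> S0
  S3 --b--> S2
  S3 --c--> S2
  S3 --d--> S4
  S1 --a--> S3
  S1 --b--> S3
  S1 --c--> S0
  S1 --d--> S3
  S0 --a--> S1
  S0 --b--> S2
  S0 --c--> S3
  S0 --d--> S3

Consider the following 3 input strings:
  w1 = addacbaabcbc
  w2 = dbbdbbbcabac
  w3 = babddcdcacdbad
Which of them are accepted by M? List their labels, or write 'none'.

w1: Trace: S4 -a-> S4 -d-> S0 -d-> S3 -a-> S0 -c-> S3 -b-> S2 -a-> S1 -a-> S3 -b-> S2 -c-> S1 -b-> S3 -c-> S2  → end S2, rejected
w2: Trace: S4 -d-> S0 -b-> S2 -b-> S0 -d-> S3 -b-> S2 -b-> S0 -b-> S2 -c-> S1 -a-> S3 -b-> S2 -a-> S1 -c-> S0  → end S0, rejected
w3: Trace: S4 -b-> S2 -a-> S1 -b-> S3 -d-> S4 -d-> S0 -c-> S3 -d-> S4 -c-> S3 -a-> S0 -c-> S3 -d-> S4 -b-> S2 -a-> S1 -d-> S3  → end S3, accepted

w3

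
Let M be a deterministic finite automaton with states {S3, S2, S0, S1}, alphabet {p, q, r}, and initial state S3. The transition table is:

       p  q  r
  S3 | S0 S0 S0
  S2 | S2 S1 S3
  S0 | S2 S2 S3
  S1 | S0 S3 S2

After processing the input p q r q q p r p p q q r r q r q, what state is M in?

S3 → S0 → S2 → S3 → S0 → S2 → S2 → S3 → S0 → S2 → S1 → S3 → S0 → S3 → S0 → S3 → S0

S0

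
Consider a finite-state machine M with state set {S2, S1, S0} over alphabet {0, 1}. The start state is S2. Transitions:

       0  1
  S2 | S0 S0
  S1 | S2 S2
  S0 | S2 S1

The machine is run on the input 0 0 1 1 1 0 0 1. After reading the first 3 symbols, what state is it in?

S0

start at S2
read '0': S2 → S0
read '0': S0 → S2
read '1': S2 → S0
After 3 symbols: S0.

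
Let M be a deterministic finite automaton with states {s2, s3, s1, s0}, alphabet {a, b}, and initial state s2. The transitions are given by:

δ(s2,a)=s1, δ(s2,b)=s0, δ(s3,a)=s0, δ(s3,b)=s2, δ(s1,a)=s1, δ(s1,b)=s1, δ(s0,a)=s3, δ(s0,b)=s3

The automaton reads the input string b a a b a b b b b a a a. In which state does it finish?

s0

s2 → s0 → s3 → s0 → s3 → s0 → s3 → s2 → s0 → s3 → s0 → s3 → s0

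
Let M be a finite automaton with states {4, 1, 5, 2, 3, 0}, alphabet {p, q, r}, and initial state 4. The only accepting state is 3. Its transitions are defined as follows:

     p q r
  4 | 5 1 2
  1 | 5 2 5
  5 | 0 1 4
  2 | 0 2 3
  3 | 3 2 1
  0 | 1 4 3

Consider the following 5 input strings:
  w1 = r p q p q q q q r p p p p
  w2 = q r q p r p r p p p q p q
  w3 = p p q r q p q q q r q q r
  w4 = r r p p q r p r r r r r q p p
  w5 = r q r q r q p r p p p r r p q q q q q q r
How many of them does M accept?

3

w1:
  start at 4
  read 'r': 4 → 2
  read 'p': 2 → 0
  read 'q': 0 → 4
  read 'p': 4 → 5
  read 'q': 5 → 1
  read 'q': 1 → 2
  read 'q': 2 → 2
  read 'q': 2 → 2
  read 'r': 2 → 3
  read 'p': 3 → 3
  read 'p': 3 → 3
  read 'p': 3 → 3
  read 'p': 3 → 3
  end 3, accepted
w2:
  start at 4
  read 'q': 4 → 1
  read 'r': 1 → 5
  read 'q': 5 → 1
  read 'p': 1 → 5
  read 'r': 5 → 4
  read 'p': 4 → 5
  read 'r': 5 → 4
  read 'p': 4 → 5
  read 'p': 5 → 0
  read 'p': 0 → 1
  read 'q': 1 → 2
  read 'p': 2 → 0
  read 'q': 0 → 4
  end 4, rejected
w3:
  start at 4
  read 'p': 4 → 5
  read 'p': 5 → 0
  read 'q': 0 → 4
  read 'r': 4 → 2
  read 'q': 2 → 2
  read 'p': 2 → 0
  read 'q': 0 → 4
  read 'q': 4 → 1
  read 'q': 1 → 2
  read 'r': 2 → 3
  read 'q': 3 → 2
  read 'q': 2 → 2
  read 'r': 2 → 3
  end 3, accepted
w4:
  start at 4
  read 'r': 4 → 2
  read 'r': 2 → 3
  read 'p': 3 → 3
  read 'p': 3 → 3
  read 'q': 3 → 2
  read 'r': 2 → 3
  read 'p': 3 → 3
  read 'r': 3 → 1
  read 'r': 1 → 5
  read 'r': 5 → 4
  read 'r': 4 → 2
  read 'r': 2 → 3
  read 'q': 3 → 2
  read 'p': 2 → 0
  read 'p': 0 → 1
  end 1, rejected
w5:
  start at 4
  read 'r': 4 → 2
  read 'q': 2 → 2
  read 'r': 2 → 3
  read 'q': 3 → 2
  read 'r': 2 → 3
  read 'q': 3 → 2
  read 'p': 2 → 0
  read 'r': 0 → 3
  read 'p': 3 → 3
  read 'p': 3 → 3
  read 'p': 3 → 3
  read 'r': 3 → 1
  read 'r': 1 → 5
  read 'p': 5 → 0
  read 'q': 0 → 4
  read 'q': 4 → 1
  read 'q': 1 → 2
  read 'q': 2 → 2
  read 'q': 2 → 2
  read 'q': 2 → 2
  read 'r': 2 → 3
  end 3, accepted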